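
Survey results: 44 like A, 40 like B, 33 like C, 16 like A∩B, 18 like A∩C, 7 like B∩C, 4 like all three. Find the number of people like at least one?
|A∪B∪C| = 44+40+33-16-18-7+4 = 80.
Final answer: 80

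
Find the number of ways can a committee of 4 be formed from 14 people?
1,001

Working:
C(14,4) = 14! / (4! × (14-4)!)
         = 14! / (4! × 10!)
         = 1,001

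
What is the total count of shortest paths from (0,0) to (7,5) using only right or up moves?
792

Solution: Choose 7 rights from 12 moves: C(12,7) = 792.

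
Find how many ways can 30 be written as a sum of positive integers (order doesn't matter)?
Pentagonal recurrence p(n) = p(n−1) + p(n−2) − p(n−5) − p(n−7) + …: p(30) = p(29) + p(28) − p(25) − p(23) + p(18) + p(15) − p(8) − p(4) = 4,565 + 3,718 − 1,958 − 1,255 + 385 + 176 − 22 − 5 = 5,604.

Answer: 5,604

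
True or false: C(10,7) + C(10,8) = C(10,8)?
False

Pascal's identity gives C(11,8) = 165, whereas C(10,8) = 45.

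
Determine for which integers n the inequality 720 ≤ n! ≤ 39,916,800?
6, 7, 8, 9, 10, 11
n! is strictly increasing; 6! = 720 and 11! = 39,916,800, so valid n = 6, 7, 8, 9, 10, 11.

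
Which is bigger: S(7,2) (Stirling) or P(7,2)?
S(7,2)

Explanation: S(7,2) = 2·S(6,2) + S(6,1) = 2·31 + 1 = 63; P(7,2) = 42.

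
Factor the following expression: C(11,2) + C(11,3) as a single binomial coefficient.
C(12,3)

Explanation: By Pascal's identity: C(11,2) + C(11,3) = C(12,3) = 220.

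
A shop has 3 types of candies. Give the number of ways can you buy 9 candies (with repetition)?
55

Stars and bars: C(9+3-1, 9) = C(11, 9) = 55.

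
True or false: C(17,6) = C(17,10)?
False

Reasoning: C(17,6) = 12,376 but C(17,10) = 19,448; symmetry gives C(17,6) = C(17,11), not C(17,10).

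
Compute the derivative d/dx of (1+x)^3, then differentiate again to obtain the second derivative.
First derivative: 3(1+x)^{2}. Second derivative: 3·2·(1+x)^{1} = 6(1+x)^{1}.

Answer: 6(1+x)^1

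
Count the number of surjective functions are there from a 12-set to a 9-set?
8,083,152,000

Explanation: Onto functions = 9! × S(12,9)
First compute S(12,9) via recurrence:
Using the Stirling recurrence: S(n,k) = k·S(n-1,k) + S(n-1,k-1)
S(12,9) = 9·S(11,9) + S(11,8)
         = 9·1155 + 11880
         = 10395 + 11880
         = 22,275
Then: 362880 × 22275 = 8,083,152,000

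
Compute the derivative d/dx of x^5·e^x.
(5x^4 + x^5)e^x
Product rule: d/dx[x^5]·e^x + x^5·d/dx[e^x] = 5x^{4}e^x + x^5e^x.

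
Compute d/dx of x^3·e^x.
(3x^2 + x^3)e^x

Explanation: Product rule: d/dx[x^3]·e^x + x^3·d/dx[e^x] = 3x^{2}e^x + x^3e^x.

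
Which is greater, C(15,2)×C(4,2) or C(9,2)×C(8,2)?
C(9,2)×C(8,2)

Explanation: C(15,2)×C(4,2)=630, C(9,2)×C(8,2)=1,008.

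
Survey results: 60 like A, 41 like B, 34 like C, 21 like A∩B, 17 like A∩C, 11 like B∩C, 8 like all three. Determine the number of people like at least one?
|A∪B∪C| = 60+41+34-21-17-11+8 = 94.
Final answer: 94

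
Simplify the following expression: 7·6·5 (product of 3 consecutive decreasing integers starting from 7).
210

This is P(7,3) = 7!/(4)! = 210.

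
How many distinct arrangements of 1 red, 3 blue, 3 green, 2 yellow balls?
Multinomial: 9!/(1! × 3! × 3! × 2!) = 5,040.
Final answer: 5,040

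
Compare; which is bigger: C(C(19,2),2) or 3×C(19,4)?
C(C(19,2),2)

Explanation: C(C(19,2),2)=14,535, 3×C(19,4)=11,628.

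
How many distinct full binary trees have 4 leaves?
Using the Catalan number formula: C_n = C(2n, n) / (n+1)
C_3 = C(6, 3) / (3+1)
     = 20 / 4
     = 5
Final answer: 5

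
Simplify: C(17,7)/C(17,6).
11/7

Reasoning: C(n,k+1)/C(n,k) = (n−k)/(k+1). Here (17−6)/(6+1) = 11/7 = 11/7.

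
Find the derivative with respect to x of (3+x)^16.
Using the power rule: d/dx (3+x)^16 = 16(3+x)^{15}.
Final answer: 16(3+x)^15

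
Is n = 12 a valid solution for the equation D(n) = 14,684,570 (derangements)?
No

Solution: D(12) = (12-1)·[D(11) + D(10)] = 11·[14,684,570 + 1,334,961] = 176,214,841, which does not equal 14,684,570.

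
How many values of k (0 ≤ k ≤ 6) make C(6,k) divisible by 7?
Checking C(6,k) mod 7 for k = 0..6: none are divisible by 7. Count = 0.

Answer: 0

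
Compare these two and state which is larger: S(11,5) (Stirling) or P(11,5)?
S(11,5)

Solution: S(11,5) = 5·S(10,5) + S(10,4) = 5·42,525 + 34,105 = 246,730; P(11,5) = 55,440.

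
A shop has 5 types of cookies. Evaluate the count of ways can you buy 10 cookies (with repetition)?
1,001

Stars and bars: C(10+5-1, 10) = C(14, 10) = 1,001.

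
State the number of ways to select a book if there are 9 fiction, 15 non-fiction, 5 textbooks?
By the addition principle: 9 + 15 + 5 = 29.

Answer: 29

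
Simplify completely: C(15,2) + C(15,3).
By Pascal's identity: C(16,3) = 560.
Final answer: 560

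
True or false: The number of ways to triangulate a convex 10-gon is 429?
False

Explanation: Triangulations of a convex 10-gon are counted by the Catalan number C_8: C_8 = C(16,8)/(8+1) = 12,870/9 = 1,430.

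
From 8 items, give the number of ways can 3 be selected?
56

Solution: C(8,3) = 8! / (3! × (8-3)!)
         = 8! / (3! × 5!)
         = 56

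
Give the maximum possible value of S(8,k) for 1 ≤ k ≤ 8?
1,701
Row S(8,k) for k = 1..8 (via S(n,k) = k·S(n−1,k) + S(n−1,k−1)): 1, 127, 966, 1,701, 1,050, 266, 28, 1. The row is unimodal; maximum at k = 4: 1,701.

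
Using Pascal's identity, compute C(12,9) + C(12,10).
286

Reasoning: C(12,9) + C(12,10) = C(13,10) = 286.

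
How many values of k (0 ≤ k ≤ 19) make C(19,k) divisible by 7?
2

Explanation: Checking C(19,k) mod 7 for k = 0..19: divisible at k = 6, 13. That's 2 values.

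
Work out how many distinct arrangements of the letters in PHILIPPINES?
Word has 11 letters (P=3, H=1, I=3, L=1, N=1, E=1, S=1). Arrangements: 11!/Π(k!) = 1,108,800.

Answer: 1,108,800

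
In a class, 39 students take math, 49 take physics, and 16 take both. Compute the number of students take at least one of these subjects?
72

Solution: |A∪B| = |A|+|B|-|A∩B| = 39+49-16 = 72.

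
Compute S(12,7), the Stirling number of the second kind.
627,396

Reasoning: Using the Stirling recurrence: S(n,k) = k·S(n-1,k) + S(n-1,k-1)
S(12,7) = 7·S(11,7) + S(11,6)
         = 7·63987 + 179487
         = 447909 + 179487
         = 627,396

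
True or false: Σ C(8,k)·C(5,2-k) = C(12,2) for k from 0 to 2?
Vandermonde's identity gives C(13,2) = 78; RHS C(12,2) = 66.
Final answer: False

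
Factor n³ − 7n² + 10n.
n(n − 2)(n − 5)

Explanation: n³ − 7n² + 10n = n(n² − 7n + 10) = n(n − 2)(n − 5).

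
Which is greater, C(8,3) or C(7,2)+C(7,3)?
Equal

By Pascal's identity: C(8,3) = C(7,2)+C(7,3) = 56. Equal.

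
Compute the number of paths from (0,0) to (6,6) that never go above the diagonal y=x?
Counted by the Catalan number C_6: C_6 = C(12,6)/(6+1) = 924/7 = 132.
Final answer: 132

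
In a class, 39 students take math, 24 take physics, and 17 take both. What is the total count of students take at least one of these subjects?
46
|A∪B| = |A|+|B|-|A∩B| = 39+24-17 = 46.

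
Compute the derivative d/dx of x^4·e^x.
(4x^3 + x^4)e^x

Working:
Product rule: d/dx[x^4]·e^x + x^4·d/dx[e^x] = 4x^{3}e^x + x^4e^x.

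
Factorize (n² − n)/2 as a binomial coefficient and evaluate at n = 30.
C(n,2); C(30,2) = 435

(n² − n)/2 = n(n−1)/2 = C(n,2). At n = 30: C(30,2) = 435.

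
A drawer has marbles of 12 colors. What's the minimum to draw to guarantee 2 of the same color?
13
Worst case: 1 of each = 12. One more: 13.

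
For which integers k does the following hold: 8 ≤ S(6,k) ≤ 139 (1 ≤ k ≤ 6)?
2, 3, 4, 5

S(6,1)=1; S(6,2)=31; S(6,3)=90; S(6,4)=65; S(6,5)=15; S(6,6)=1. So valid k = 2, 3, 4, 5.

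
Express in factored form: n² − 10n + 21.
(n − 3)(n − 7)
Seek roots whose sum is 10 and product is 21: (3, 7). So n² − 10n + 21 = (n − 3)(n − 7).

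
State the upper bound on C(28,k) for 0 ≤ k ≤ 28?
40,116,600
Maximum at k = 14: C(28,14) = 40,116,600.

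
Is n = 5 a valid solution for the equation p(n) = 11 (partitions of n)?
Pentagonal recurrence p(n) = p(n−1) + p(n−2) − p(n−5) − p(n−7) + …: p(5) = p(4) + p(3) − p(0) = 5 + 3 − 1 = 7, which does not equal 11.
Final answer: No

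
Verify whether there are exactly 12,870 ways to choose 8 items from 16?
True
C(16,8) = 12,870.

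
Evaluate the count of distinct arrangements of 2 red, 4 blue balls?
Multinomial: 6!/(2! × 4!) = 15.

Answer: 15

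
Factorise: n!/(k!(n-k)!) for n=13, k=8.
This is the binomial coefficient C(13,8) = 1,287.

Answer: C(13,8) = 1,287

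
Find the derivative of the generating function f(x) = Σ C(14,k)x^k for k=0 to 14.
Σ k·C(14,k)x^(k-1) for k=1 to 14
Term-by-term differentiation gives Σ k·C(14,k)x^{k-1} for k=1 to 14.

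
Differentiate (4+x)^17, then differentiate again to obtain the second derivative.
First derivative: 17(4+x)^{16}. Second derivative: 17·16·(4+x)^{15} = 272(4+x)^{15}.

Answer: 272(4+x)^15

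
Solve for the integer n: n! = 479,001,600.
n! is strictly increasing. 10! = 3,628,800, 11! = 39,916,800, 12! = 479,001,600 ✓. So n = 12.
Final answer: 12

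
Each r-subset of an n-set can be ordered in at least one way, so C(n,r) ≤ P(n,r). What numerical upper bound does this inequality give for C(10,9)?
3,628,800

P(10,9) = 10·9·8·7·6·5·4·3·2 = 3,628,800, so C(10,9) ≤ 3,628,800. (The bound is loose by a factor of 9! = 362,880: C(10,9) = 3,628,800/362,880 = 10.)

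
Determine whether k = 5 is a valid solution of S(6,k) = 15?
Yes
S(6,5) = 5·S(5,5) + S(5,4) = 5·1 + 10 = 15, which equals 15.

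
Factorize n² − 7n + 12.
(n − 3)(n − 4)

Working:
Seek roots whose sum is 7 and product is 12: (3, 4). So n² − 7n + 12 = (n − 3)(n − 4).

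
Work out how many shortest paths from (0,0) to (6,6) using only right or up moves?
924
Choose 6 rights from 12 moves: C(12,6) = 924.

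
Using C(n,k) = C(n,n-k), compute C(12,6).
924

Working:
C(12,6) = C(12,6) = 924.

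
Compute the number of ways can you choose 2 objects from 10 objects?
45
C(10,2) = 10! / (2! × (10-2)!)
         = 10! / (2! × 8!)
         = 45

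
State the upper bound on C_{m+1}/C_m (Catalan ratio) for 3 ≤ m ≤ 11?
46/13

Working:
C_{m+1}/C_m = 2(2m+1)/(m+2), which increases with m. Maximum at m = 11: 2·23/13 = 46/13.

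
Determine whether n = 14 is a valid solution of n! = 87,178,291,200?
Yes

Working:
14! = 14·13! = 14·6,227,020,800 = 87,178,291,200, which equals 87,178,291,200.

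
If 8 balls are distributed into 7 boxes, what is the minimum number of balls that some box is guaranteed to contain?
2

Solution: Pigeonhole: ⌈8/7⌉ = 2.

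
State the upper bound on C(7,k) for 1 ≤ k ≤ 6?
35
C(7,k) is maximised at the centre of the row: C(7,3) = 35.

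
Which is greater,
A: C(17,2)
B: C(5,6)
A=C(17,2)=136, B=C(5,6)=0.
Final answer: A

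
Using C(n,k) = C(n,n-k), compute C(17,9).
24,310

Reasoning: C(17,9) = C(17,8) = 24,310.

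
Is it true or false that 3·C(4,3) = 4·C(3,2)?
True

Explanation: Absorption identity k·C(n,k) = n·C(n-1,k-1). LHS = 3·4 = 12; RHS = 4·3 = 12.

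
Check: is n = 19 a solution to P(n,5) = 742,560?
P(19,5) = 19·18·17·16·15 = 1,395,360, which does not equal 742,560.
Final answer: No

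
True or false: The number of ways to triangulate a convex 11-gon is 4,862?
True

Explanation: Triangulations of a convex 11-gon are counted by the Catalan number C_9: C_9 = C(18,9)/(9+1) = 48,620/10 = 4,862.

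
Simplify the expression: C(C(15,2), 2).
5,460

Reasoning: C(15,2) = 105, then C(105, 2) = 5,460.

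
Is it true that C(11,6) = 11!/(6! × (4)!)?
False

The correct denominator is 6!×5!, giving C(11,6) = 462; the stated RHS is 11!/(6!×4!) = 2,310 ≠ 462, so the statement does not hold.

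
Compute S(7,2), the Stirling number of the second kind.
63

Using the Stirling recurrence: S(n,k) = k·S(n-1,k) + S(n-1,k-1)
S(7,2) = 2·S(6,2) + S(6,1)
         = 2·31 + 1
         = 62 + 1
         = 63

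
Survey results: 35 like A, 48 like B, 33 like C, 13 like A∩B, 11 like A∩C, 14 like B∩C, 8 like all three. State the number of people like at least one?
86
|A∪B∪C| = 35+48+33-13-11-14+8 = 86.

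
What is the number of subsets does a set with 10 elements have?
1,024

Solution: Each element can be included or excluded: 2^10 = 1,024.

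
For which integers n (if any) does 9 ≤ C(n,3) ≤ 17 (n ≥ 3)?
5

Explanation: C(4,3)=4; C(5,3)=10; C(6,3)=20. So valid n = 5.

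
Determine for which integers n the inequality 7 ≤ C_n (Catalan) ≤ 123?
4, 5

Reasoning: C_3=5; C_4=14; C_5=42; C_6=132. So valid n = 4, 5.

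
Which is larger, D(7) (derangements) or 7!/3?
D(7) = (7-1)·[D(6) + D(5)] = 6·[265 + 44] = 1,854; 7!/3 = 5,040/3 = 1,680.

Answer: D(7)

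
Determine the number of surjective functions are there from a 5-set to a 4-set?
240

Reasoning: Onto functions = 4! × S(5,4)
First compute S(5,4) via recurrence:
Using the Stirling recurrence: S(n,k) = k·S(n-1,k) + S(n-1,k-1)
S(5,4) = 4·S(4,4) + S(4,3)
         = 4·1 + 6
         = 4 + 6
         = 10
Then: 24 × 10 = 240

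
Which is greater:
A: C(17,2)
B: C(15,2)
A=C(17,2)=136, B=C(15,2)=105.

Answer: A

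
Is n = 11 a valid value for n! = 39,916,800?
11! = 11·10! = 11·3,628,800 = 39,916,800, which equals 39,916,800.
Final answer: Yes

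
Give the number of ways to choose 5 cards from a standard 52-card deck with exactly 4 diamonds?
27,885

Reasoning: 13 diamonds and 39 non-diamonds: C(13,4) × C(39,1) = 715 × 39 = 27,885.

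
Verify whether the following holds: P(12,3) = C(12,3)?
False

Solution: P(12,3) = 1,320 but C(12,3) = 220; they differ by a factor of 3! = 6, so the statement does not hold.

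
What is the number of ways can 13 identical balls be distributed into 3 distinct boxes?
105

Solution: C(13+3-1, 3-1) = C(15, 2) = 105.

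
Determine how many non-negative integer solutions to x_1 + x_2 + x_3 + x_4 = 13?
560
C(13+4-1, 4-1) = 560.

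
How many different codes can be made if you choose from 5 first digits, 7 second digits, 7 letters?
245

By the multiplication principle: 5 × 7 × 7 = 245.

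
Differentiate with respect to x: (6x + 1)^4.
24(6x + 1)^3

Solution: Chain rule: 4(6x+1)^{3} × 6 = 24(6x+1)^{3}.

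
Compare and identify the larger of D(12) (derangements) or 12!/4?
D(12)

Explanation: D(12) = (12-1)·[D(11) + D(10)] = 11·[14,684,570 + 1,334,961] = 176,214,841; 12!/4 = 479,001,600/4 = 119,750,400.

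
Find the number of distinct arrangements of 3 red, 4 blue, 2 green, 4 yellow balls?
900,900

Solution: Multinomial: 13!/(3! × 4! × 2! × 4!) = 900,900.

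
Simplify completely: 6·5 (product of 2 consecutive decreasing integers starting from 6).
30

Reasoning: This is P(6,2) = 6!/(4)! = 30.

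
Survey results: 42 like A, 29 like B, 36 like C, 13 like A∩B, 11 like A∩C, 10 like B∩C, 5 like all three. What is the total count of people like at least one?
78

Working:
|A∪B∪C| = 42+29+36-13-11-10+5 = 78.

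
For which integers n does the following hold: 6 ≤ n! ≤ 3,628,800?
3, 4, 5, 6, 7, 8, 9, 10
n! is strictly increasing; 3! = 6 and 10! = 3,628,800, so valid n = 3, 4, 5, 6, 7, 8, 9, 10.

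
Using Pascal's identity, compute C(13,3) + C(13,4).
1,001

Working:
C(13,3) + C(13,4) = C(14,4) = 1,001.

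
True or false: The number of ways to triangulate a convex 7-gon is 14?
Triangulations of a convex 7-gon are counted by the Catalan number C_5: C_5 = C(10,5)/(5+1) = 252/6 = 42.
Final answer: False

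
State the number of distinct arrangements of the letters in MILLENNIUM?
226,800

Working:
Word has 10 letters (M=2, I=2, L=2, E=1, N=2, U=1). Arrangements: 10!/Π(k!) = 226,800.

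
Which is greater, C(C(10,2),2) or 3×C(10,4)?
C(C(10,2),2)

Working:
C(C(10,2),2)=990, 3×C(10,4)=630.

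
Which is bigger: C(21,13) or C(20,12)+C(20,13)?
Equal

Explanation: By Pascal's identity: C(21,13) = C(20,12)+C(20,13) = 203,490. Equal.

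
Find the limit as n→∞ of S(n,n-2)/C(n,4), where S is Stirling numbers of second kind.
3

Working:
The leading term of S(n,n-2) as a polynomial in n is (3)!!·C(n,4), so the ratio → (3)!! = 3.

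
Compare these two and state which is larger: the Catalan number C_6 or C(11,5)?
C(11,5)

Explanation: C_6 = C(12,6)/(6+1) = 924/7 = 132; C(11,5) = 462.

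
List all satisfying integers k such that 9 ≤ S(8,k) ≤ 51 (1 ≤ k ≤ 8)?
7

Solution: S(8,1)=1; S(8,2)=127; S(8,3)=966; S(8,4)=1,701; S(8,5)=1,050; S(8,6)=266; S(8,7)=28; S(8,8)=1. So valid k = 7.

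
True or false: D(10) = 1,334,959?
False

Derangements of 10 elements: D(10) = (10-1)·[D(9) + D(8)] = 9·[133,496 + 14,833] = 1,334,961.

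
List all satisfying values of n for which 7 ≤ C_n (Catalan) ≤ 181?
4, 5, 6

Explanation: C_3=5; C_4=14; C_5=42; C_6=132; C_7=429. So valid n = 4, 5, 6.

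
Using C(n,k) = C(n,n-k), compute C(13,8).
C(13,8) = C(13,5) = 1,287.

Answer: 1,287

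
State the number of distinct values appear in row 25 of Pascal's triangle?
Row 25 has entries C(25,0)..C(25,25); by symmetry C(25,k)=C(25,25-k), giving 13 distinct values.
Final answer: 13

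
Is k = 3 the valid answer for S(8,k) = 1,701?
No

Reasoning: S(8,3) = 3·S(7,3) + S(7,2) = 3·301 + 63 = 966, which does not equal 1,701.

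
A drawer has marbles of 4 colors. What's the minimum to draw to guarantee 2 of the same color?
5
Worst case: 1 of each = 4. One more: 5.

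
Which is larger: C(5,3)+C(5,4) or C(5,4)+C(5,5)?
C(5,3)+C(5,4)
First=15, Second=6.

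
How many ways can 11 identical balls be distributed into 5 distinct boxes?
1,365

Explanation: C(11+5-1, 5-1) = C(15, 4) = 1,365.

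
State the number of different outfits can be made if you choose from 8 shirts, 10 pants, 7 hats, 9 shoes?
5,040

Reasoning: By the multiplication principle: 8 × 10 × 7 × 9 = 5,040.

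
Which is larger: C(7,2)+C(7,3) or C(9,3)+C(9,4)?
C(9,3)+C(9,4)

Explanation: First=56, Second=210.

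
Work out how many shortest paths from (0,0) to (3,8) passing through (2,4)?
75

Solution: To (2,4): C(6,2)=15. From there: C(5,1)=5. Total: 75.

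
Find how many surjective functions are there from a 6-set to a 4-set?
Onto functions = 4! × S(6,4)
First compute S(6,4) via recurrence:
Using the Stirling recurrence: S(n,k) = k·S(n-1,k) + S(n-1,k-1)
S(6,4) = 4·S(5,4) + S(5,3)
         = 4·10 + 25
         = 40 + 25
         = 65
Then: 24 × 65 = 1,560

Answer: 1,560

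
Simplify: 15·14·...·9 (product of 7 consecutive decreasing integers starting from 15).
This is P(15,7) = 15!/(8)! = 32,432,400.

Answer: 32,432,400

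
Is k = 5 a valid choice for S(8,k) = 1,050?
Yes
S(8,5) = 5·S(7,5) + S(7,4) = 5·140 + 350 = 1,050, which equals 1,050.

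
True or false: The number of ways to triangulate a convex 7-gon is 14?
False

Working:
Triangulations of a convex 7-gon are counted by the Catalan number C_5: C_5 = C(10,5)/(5+1) = 252/6 = 42.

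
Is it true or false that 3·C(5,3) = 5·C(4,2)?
True
Absorption identity k·C(n,k) = n·C(n-1,k-1). LHS = 3·10 = 30; RHS = 5·6 = 30.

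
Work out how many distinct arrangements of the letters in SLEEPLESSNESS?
1,081,080

Working:
Word has 13 letters (S=5, L=2, E=4, P=1, N=1). Arrangements: 13!/Π(k!) = 1,081,080.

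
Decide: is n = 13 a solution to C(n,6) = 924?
No

Working:
C(13,6) = 13·12·11·10·9·8/6! = 1,235,520/720 = 1,716, which does not equal 924.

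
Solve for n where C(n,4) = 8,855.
23

C(n,4) = n(n−1)(n−2)(n−3)/4! is increasing in n, and n(n−1)(n−2)(n−3) = 4!·8,855 = 212,520 ≈ (n−1.5)^4 gives n ≈ 23.0. Check: C(21,4) = 5,985, C(22,4) = 7,315, C(23,4) = 8,855 ✓. So n = 23.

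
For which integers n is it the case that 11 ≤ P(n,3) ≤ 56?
4

Reasoning: P(3,3)=6; P(4,3)=24; P(5,3)=60. So valid n = 4.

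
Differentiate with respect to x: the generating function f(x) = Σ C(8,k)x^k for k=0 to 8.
Σ k·C(8,k)x^(k-1) for k=1 to 8
Term-by-term differentiation gives Σ k·C(8,k)x^{k-1} for k=1 to 8.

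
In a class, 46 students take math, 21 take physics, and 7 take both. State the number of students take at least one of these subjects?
60

Explanation: |A∪B| = |A|+|B|-|A∩B| = 46+21-7 = 60.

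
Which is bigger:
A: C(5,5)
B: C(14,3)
A=C(5,5)=1, B=C(14,3)=364.
Final answer: B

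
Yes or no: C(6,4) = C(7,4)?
LHS = C(6,4) = 15; RHS = C(7,4) = 35. 15 ≠ 35, so the statement does not hold.

Answer: No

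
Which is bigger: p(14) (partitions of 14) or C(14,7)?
C(14,7)
Pentagonal recurrence p(n) = p(n−1) + p(n−2) − p(n−5) − p(n−7) + …: p(14) = p(13) + p(12) − p(9) − p(7) + p(2) = 101 + 77 − 30 − 15 + 2 = 135; C(14,7) = 3,432.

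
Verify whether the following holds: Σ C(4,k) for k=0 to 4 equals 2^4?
True

Working:
Binomial theorem: Σ C(4,k) = (1+1)^4 = 2^4 = 16; RHS 2^4 = 16.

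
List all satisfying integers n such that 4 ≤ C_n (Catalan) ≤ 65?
3, 4, 5

C_2=2; C_3=5; C_4=14; C_5=42; C_6=132. So valid n = 3, 4, 5.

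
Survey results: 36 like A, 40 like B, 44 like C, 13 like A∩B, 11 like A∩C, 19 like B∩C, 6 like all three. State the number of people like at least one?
|A∪B∪C| = 36+40+44-13-11-19+6 = 83.
Final answer: 83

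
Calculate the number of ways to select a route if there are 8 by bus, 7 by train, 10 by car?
By the addition principle: 8 + 7 + 10 = 25.

Answer: 25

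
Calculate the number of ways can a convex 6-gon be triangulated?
Using the Catalan number formula: C_n = C(2n, n) / (n+1)
C_4 = C(8, 4) / (4+1)
     = 70 / 5
     = 14
Final answer: 14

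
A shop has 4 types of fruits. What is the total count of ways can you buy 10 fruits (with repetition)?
286

Stars and bars: C(10+4-1, 10) = C(13, 10) = 286.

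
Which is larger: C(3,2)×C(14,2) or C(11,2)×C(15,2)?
C(3,2)×C(14,2)=273, C(11,2)×C(15,2)=5,775.
Final answer: C(11,2)×C(15,2)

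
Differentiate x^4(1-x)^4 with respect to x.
4x^3(1-x)^4 - 4x^4(1-x)^3

Solution: Product rule: 4x^{3}(1-x)^{4} + x^4·(-4)(1-x)^{3}.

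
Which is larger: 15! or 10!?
15!
15!=1,307,674,368,000, 10!=3,628,800. 15! > 10!.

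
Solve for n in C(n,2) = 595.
35
C(n,2) = n(n−1)/2! is increasing in n, and n(n−1) = 2!·595 = 1,190 ≈ (n−0.5)^2 gives n ≈ 35.0. Check: C(33,2) = 528, C(34,2) = 561, C(35,2) = 595 ✓. So n = 35.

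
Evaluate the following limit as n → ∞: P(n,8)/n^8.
1

Explanation: P(n,8) = n(n-1)···(n-7) ≈ n^8 for large n. Limit = 1.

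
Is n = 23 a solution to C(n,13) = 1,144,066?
Yes

Reasoning: C(23,13) = 23·22·21·20·19·18·17·16·15·14·13·12·11/13! = 7,124,122,778,572,800/6,227,020,800 = 1,144,066, which equals 1,144,066.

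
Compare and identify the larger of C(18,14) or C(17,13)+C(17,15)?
C(18,14)

Solution: C(18,14)=3,060; C(17,13)+C(17,15)=2,380+136=2,516.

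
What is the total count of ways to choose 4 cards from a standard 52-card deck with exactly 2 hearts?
57,798

Explanation: 13 hearts and 39 non-hearts: C(13,2) × C(39,2) = 78 × 741 = 57,798.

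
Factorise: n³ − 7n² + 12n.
n(n − 3)(n − 4)

Reasoning: n³ − 7n² + 12n = n(n² − 7n + 12) = n(n − 3)(n − 4).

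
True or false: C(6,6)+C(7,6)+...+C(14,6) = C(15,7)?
Hockey stick identity gives Σ = C(15,7) = 6,435; RHS C(15,7) = 6,435.
Final answer: True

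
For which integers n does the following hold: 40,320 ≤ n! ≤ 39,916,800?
8, 9, 10, 11

n! is strictly increasing; 8! = 40,320 and 11! = 39,916,800, so valid n = 8, 9, 10, 11.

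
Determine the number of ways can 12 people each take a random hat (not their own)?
176,214,841

Solution: Using D(n) = (n-1)[D(n-1) + D(n-2)]:
D(12) = (12-1) × [D(11) + D(10)]
      = 11 × [14684570 + 1334961]
      = 11 × 16019531
      = 176,214,841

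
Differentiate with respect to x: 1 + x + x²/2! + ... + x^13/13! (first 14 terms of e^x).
1 + x + x²/2! + ... + x^12/12!

Solution: Differentiating term by term gives the first 13 terms of e^x.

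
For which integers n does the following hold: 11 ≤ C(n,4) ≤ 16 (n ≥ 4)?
6

Reasoning: C(5,4)=5; C(6,4)=15; C(7,4)=35. So valid n = 6.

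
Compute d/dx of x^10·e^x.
Product rule: d/dx[x^10]·e^x + x^10·d/dx[e^x] = 10x^{9}e^x + x^10e^x.

Answer: (10x^9 + x^10)e^x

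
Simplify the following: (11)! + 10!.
43,545,600

Working:
(11)! + 10! = (11)·10! + 10! = (11+1)·10! = 12·10! = 43,545,600.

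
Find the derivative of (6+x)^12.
Using the power rule: d/dx (6+x)^12 = 12(6+x)^{11}.

Answer: 12(6+x)^11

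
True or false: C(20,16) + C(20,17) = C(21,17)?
Pascal's identity C(n,k) + C(n,k+1) = C(n+1,k+1): 4,845 + 1,140 = 5,985 = C(21,17).

Answer: True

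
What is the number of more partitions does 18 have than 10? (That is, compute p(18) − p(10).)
Pentagonal recurrence p(n) = p(n−1) + p(n−2) − p(n−5) − p(n−7) + …: p(18) = p(17) + p(16) − p(13) − p(11) + p(6) + p(3) = 297 + 231 − 101 − 56 + 11 + 3 = 385.
p(10) = p(9) + p(8) − p(5) − p(3) = 30 + 22 − 7 − 3 = 42.
Difference = 385 − 42 = 343.

Answer: 343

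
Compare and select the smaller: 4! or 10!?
4!

Solution: 4!=24, 10!=3,628,800. 10! > 4!.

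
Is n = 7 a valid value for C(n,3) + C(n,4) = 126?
C(7,3) + C(7,4) = 35 + 35 = 70, which does not equal 126.
Final answer: No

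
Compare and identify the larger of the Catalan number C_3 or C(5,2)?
C_3 = C(6,3)/(3+1) = 20/4 = 5; C(5,2) = 10.

Answer: C(5,2)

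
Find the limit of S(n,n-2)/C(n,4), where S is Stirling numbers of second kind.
3

Working:
The leading term of S(n,n-2) as a polynomial in n is (3)!!·C(n,4), so the ratio → (3)!! = 3.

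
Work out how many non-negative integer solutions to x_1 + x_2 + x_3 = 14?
120

Explanation: C(14+3-1, 3-1) = 120.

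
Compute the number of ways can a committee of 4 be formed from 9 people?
126
C(9,4) = 9! / (4! × (9-4)!)
         = 9! / (4! × 5!)
         = 126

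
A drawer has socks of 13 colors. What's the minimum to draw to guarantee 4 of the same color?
40

Worst case: 3 of each = 39. One more: 40.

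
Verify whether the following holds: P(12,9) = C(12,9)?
False

Solution: P(12,9) = 79,833,600 but C(12,9) = 220; they differ by a factor of 9! = 362880, so the statement does not hold.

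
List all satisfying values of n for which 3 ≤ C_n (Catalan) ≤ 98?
3, 4, 5

Working:
C_2=2; C_3=5; C_4=14; C_5=42; C_6=132. So valid n = 3, 4, 5.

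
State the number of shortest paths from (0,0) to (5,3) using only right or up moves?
56
Choose 5 rights from 8 moves: C(8,5) = 56.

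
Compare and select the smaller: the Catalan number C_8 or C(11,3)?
C_8 = C(16,8)/(8+1) = 12,870/9 = 1,430; C(11,3) = 165.

Answer: C(11,3)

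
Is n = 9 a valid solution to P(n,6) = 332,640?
No

Solution: P(9,6) = 9·8·7·6·5·4 = 60,480, which does not equal 332,640.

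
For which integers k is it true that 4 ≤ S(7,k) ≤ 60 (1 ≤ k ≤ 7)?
6

Explanation: S(7,1)=1; S(7,2)=63; S(7,3)=301; S(7,4)=350; S(7,5)=140; S(7,6)=21; S(7,7)=1. So valid k = 6.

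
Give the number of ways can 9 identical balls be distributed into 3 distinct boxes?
55

Working:
C(9+3-1, 3-1) = C(11, 2) = 55.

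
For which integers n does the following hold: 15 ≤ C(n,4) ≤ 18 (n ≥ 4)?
6

Solution: C(5,4)=5; C(6,4)=15; C(7,4)=35. So valid n = 6.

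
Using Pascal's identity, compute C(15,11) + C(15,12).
1,820

Solution: C(15,11) + C(15,12) = C(16,12) = 1,820.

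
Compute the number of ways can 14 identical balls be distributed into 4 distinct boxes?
680

Reasoning: C(14+4-1, 4-1) = C(17, 3) = 680.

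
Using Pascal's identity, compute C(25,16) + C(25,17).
3,124,550

Working:
C(25,16) + C(25,17) = C(26,17) = 3,124,550.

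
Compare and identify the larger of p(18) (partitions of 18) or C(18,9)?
C(18,9)

Working:
Pentagonal recurrence p(n) = p(n−1) + p(n−2) − p(n−5) − p(n−7) + …: p(18) = p(17) + p(16) − p(13) − p(11) + p(6) + p(3) = 297 + 231 − 101 − 56 + 11 + 3 = 385; C(18,9) = 48,620.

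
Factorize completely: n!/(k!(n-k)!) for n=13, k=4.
C(13,4) = 715

Solution: This is the binomial coefficient C(13,4) = 715.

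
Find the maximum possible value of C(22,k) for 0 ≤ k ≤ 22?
705,432

Explanation: Maximum at k = 11: C(22,11) = 705,432.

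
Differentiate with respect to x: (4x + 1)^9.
36(4x + 1)^8

Chain rule: 9(4x+1)^{8} × 4 = 36(4x+1)^{8}.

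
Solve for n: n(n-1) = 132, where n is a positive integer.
12

Solution: n² − n − 132 = 0, so n = (1 ± √(1 + 4·132))/2 = (1 ± √529)/2 = (1 ± 23)/2, i.e. n = 12 or n = -11. Taking the positive root, n = 12 (check: 12×11 = 132).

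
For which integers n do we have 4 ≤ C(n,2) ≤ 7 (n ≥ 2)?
C(3,2)=3; C(4,2)=6; C(5,2)=10. So valid n = 4.
Final answer: 4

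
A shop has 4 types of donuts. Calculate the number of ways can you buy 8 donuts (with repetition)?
165

Explanation: Stars and bars: C(8+4-1, 8) = C(11, 8) = 165.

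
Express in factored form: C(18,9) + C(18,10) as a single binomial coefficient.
C(19,10)
By Pascal's identity: C(18,9) + C(18,10) = C(19,10) = 92,378.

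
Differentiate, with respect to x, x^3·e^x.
(3x^2 + x^3)e^x

Reasoning: Product rule: d/dx[x^3]·e^x + x^3·d/dx[e^x] = 3x^{2}e^x + x^3e^x.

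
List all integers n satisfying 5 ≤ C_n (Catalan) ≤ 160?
3, 4, 5, 6

Solution: C_2=2; C_3=5; C_4=14; C_5=42; C_6=132; C_7=429. So valid n = 3, 4, 5, 6.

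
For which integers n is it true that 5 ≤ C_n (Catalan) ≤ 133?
3, 4, 5, 6
C_2=2; C_3=5; C_4=14; C_5=42; C_6=132; C_7=429. So valid n = 3, 4, 5, 6.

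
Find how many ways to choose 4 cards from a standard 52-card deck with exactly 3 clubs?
11,154

13 clubs and 39 non-clubs: C(13,3) × C(39,1) = 286 × 39 = 11,154.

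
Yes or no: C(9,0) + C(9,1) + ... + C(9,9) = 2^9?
Yes

Working:
Binomial theorem with x = y = 1: Σ C(9,i) = (1+1)^9 = 2^9 = 512. The statement holds.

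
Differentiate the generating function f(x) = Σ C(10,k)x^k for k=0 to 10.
Term-by-term differentiation gives Σ k·C(10,k)x^{k-1} for k=1 to 10.

Answer: Σ k·C(10,k)x^(k-1) for k=1 to 10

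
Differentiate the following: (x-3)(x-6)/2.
d/dx[(x-3)(x-6)] = (x-6) + (x-3) = 2x - 9. Dividing by 2 gives (2x - 9)/2.

Answer: (2x - 9)/2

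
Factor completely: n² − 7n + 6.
Seek roots whose sum is 7 and product is 6: (1, 6). So n² − 7n + 6 = (n − 1)(n − 6).

Answer: (n − 1)(n − 6)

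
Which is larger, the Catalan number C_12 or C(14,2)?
C_12

Solution: C_12 = C(24,12)/(12+1) = 2,704,156/13 = 208,012; C(14,2) = 91.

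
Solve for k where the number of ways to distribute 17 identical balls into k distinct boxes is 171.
3

Solution: Stars and bars: the count is C(17+k−1, k−1), increasing in k. k=2: C(18,1) = 18, k=3: C(19,2) = 171 ✓. So k = 3.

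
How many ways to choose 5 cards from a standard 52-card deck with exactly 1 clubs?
1,069,263

13 clubs and 39 non-clubs: C(13,1) × C(39,4) = 13 × 82251 = 1,069,263.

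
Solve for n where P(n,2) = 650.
26

Explanation: P(n,2) = n(n−1) is increasing in n; n(n−1) ≈ (n−0.5)^2 = 650 gives n ≈ 26.0. Check: P(24,2) = 552, P(25,2) = 600, P(26,2) = 650 ✓. So n = 26.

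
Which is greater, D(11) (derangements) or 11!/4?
D(11)

D(11) = (11-1)·[D(10) + D(9)] = 10·[1,334,961 + 133,496] = 14,684,570; 11!/4 = 39,916,800/4 = 9,979,200.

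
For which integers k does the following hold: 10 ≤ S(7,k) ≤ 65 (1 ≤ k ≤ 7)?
2, 6

Working:
S(7,1)=1; S(7,2)=63; S(7,3)=301; S(7,4)=350; S(7,5)=140; S(7,6)=21; S(7,7)=1. So valid k = 2, 6.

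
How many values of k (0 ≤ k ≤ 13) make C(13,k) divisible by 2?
Checking C(13,k) mod 2 for k = 0..13: divisible at k = 2, 3, 6, 7, 10, 11. That's 6 values.
Final answer: 6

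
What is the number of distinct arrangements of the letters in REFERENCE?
7,560
Word has 9 letters (R=2, E=4, F=1, N=1, C=1). Arrangements: 9!/Π(k!) = 7,560.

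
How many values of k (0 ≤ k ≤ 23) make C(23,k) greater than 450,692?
8

Reasoning: Row 23 is unimodal and symmetric about k=23/2. C(23,7)=245,157 ≤ 450,692; C(23,8)=490,314 > 450,692; by symmetry C(23,k) > 450,692 for k = 8..15. That's 15 - 8 + 1 = 8 values.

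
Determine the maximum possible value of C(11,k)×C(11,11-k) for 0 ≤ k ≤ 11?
213,444

Explanation: C(11,k)·C(11,11-k) = C(11,k)², maximised at the centre k = 5: C(11,5)² = 213,444.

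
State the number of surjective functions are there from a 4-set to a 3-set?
36

Onto functions = 3! × S(4,3)
First compute S(4,3) via recurrence:
Using the Stirling recurrence: S(n,k) = k·S(n-1,k) + S(n-1,k-1)
S(4,3) = 3·S(3,3) + S(3,2)
         = 3·1 + 3
         = 3 + 3
         = 6
Then: 6 × 6 = 36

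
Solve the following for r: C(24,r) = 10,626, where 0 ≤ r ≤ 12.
4

Solution: C(24,r) is increasing for 0 ≤ r ≤ 12. Stepping up (C(24,r+1) = C(24,r)·(24−r)/(r+1)): C(24,1) = 24, C(24,2) = 276, C(24,3) = 2,024, C(24,4) = 10,626 ✓. So r = 4.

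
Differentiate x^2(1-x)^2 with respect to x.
Product rule: 2x^{1}(1-x)^{2} + x^2·(-2)(1-x)^{1}.
Final answer: 2x^1(1-x)^2 - 2x^2(1-x)^1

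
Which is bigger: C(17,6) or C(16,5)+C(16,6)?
Equal
By Pascal's identity: C(17,6) = C(16,5)+C(16,6) = 12,376. Equal.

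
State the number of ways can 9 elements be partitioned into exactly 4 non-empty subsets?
7,770

This equals S(9,4), the Stirling number of the 2nd kind.
Using the Stirling recurrence: S(n,k) = k·S(n-1,k) + S(n-1,k-1)
S(9,4) = 4·S(8,4) + S(8,3)
         = 4·1701 + 966
         = 6804 + 966
         = 7,770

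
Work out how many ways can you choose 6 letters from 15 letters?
5,005

C(15,6) = 15! / (6! × (15-6)!)
         = 15! / (6! × 9!)
         = 5,005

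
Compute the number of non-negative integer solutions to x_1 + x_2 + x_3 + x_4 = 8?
165

Reasoning: C(8+4-1, 4-1) = 165.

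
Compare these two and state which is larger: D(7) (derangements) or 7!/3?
D(7)
D(7) = (7-1)·[D(6) + D(5)] = 6·[265 + 44] = 1,854; 7!/3 = 5,040/3 = 1,680.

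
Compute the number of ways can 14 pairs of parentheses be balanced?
2,674,440

Using the Catalan number formula: C_n = C(2n, n) / (n+1)
C_14 = C(28, 14) / (14+1)
     = 40116600 / 15
     = 2,674,440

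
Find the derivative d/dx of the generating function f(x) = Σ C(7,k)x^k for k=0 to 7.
Σ k·C(7,k)x^(k-1) for k=1 to 7

Solution: Term-by-term differentiation gives Σ k·C(7,k)x^{k-1} for k=1 to 7.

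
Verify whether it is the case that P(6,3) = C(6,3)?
False

Reasoning: P(6,3) = 120 but C(6,3) = 20; they differ by a factor of 3! = 6, so the statement does not hold.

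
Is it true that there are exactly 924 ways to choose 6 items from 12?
True

Solution: C(12,6) = 924.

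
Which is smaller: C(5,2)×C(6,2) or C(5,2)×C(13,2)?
C(5,2)×C(6,2)

Reasoning: C(5,2)×C(6,2)=150, C(5,2)×C(13,2)=780.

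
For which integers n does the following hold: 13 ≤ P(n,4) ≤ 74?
4

Reasoning: P(3,4)=0; P(4,4)=24; P(5,4)=120. So valid n = 4.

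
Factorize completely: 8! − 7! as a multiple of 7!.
8! − 7! = 8·7! − 7! = (8 − 1)·7! = 7 × 7! = 35,280.
Final answer: 7 × 7! = 35,280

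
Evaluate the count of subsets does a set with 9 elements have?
512

Working:
Each element can be included or excluded: 2^9 = 512.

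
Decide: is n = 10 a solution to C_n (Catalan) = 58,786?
No

Solution: C_10 = C(20,10)/(10+1) = 184,756/11 = 16,796, which does not equal 58,786.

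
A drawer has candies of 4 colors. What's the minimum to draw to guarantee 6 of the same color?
Worst case: 5 of each = 20. One more: 21.

Answer: 21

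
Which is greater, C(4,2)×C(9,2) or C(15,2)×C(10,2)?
C(15,2)×C(10,2)
C(4,2)×C(9,2)=216, C(15,2)×C(10,2)=4,725.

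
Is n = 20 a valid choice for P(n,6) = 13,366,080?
P(20,6) = 20·19·18·17·16·15 = 27,907,200, which does not equal 13,366,080.
Final answer: No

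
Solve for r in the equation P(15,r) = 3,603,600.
6

Solution: P(15,r) = 15·14·…·(15−r+1), a product of r factors. Multiplying down from 15: 15 = 15; 15·14 = 210; 15·14·13 = 2,730; 15·14·13·12 = 32,760; 15·14·13·12·11 = 360,360; 15·14·13·12·11·10 = 3,603,600 ✓ (6 factors). So r = 6.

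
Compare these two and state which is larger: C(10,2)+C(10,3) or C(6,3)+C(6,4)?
First=165, Second=35.
Final answer: C(10,2)+C(10,3)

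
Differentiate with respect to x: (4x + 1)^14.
56(4x + 1)^13

Solution: Chain rule: 14(4x+1)^{13} × 4 = 56(4x+1)^{13}.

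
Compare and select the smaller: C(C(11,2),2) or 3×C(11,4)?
C(C(11,2),2)=1,485, 3×C(11,4)=990.

Answer: 3×C(11,4)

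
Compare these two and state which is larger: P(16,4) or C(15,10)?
P(16,4)

Working:
P(16,4)=43,680, C(15,10)=3,003.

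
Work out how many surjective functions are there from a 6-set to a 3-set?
540

Onto functions = 3! × S(6,3)
First compute S(6,3) via recurrence:
Using the Stirling recurrence: S(n,k) = k·S(n-1,k) + S(n-1,k-1)
S(6,3) = 3·S(5,3) + S(5,2)
         = 3·25 + 15
         = 75 + 15
         = 90
Then: 6 × 90 = 540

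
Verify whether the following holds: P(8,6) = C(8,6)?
P(8,6) = 20,160 but C(8,6) = 28; they differ by a factor of 6! = 720, so the statement does not hold.

Answer: False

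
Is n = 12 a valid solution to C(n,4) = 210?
No
C(12,4) = 12·11·10·9/4! = 11,880/24 = 495, which does not equal 210.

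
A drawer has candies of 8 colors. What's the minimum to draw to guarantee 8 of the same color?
57
Worst case: 7 of each = 56. One more: 57.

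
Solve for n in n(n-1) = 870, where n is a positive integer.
n² − n − 870 = 0, so n = (1 ± √(1 + 4·870))/2 = (1 ± √3,481)/2 = (1 ± 59)/2, i.e. n = 30 or n = -29. Taking the positive root, n = 30 (check: 30×29 = 870).

Answer: 30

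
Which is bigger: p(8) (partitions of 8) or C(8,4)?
Pentagonal recurrence p(n) = p(n−1) + p(n−2) − p(n−5) − p(n−7) + …: p(8) = p(7) + p(6) − p(3) − p(1) = 15 + 11 − 3 − 1 = 22; C(8,4) = 70.
Final answer: C(8,4)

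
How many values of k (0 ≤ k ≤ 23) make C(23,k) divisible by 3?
6

Working:
Checking C(23,k) mod 3 for k = 0..23: divisible at k = 6, 7, 8, 15, 16, 17. That's 6 values.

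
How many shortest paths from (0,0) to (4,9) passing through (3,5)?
280

Explanation: To (3,5): C(8,3)=56. From there: C(5,1)=5. Total: 280.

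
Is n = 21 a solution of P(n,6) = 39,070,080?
P(21,6) = 21·20·19·18·17·16 = 39,070,080, which equals 39,070,080.

Answer: Yes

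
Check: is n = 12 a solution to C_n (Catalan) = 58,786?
C_12 = C(24,12)/(12+1) = 2,704,156/13 = 208,012, which does not equal 58,786.
Final answer: No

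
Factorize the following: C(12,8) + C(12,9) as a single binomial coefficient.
C(13,9)

Solution: By Pascal's identity: C(12,8) + C(12,9) = C(13,9) = 715.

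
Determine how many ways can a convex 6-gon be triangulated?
14

Solution: Using the Catalan number formula: C_n = C(2n, n) / (n+1)
C_4 = C(8, 4) / (4+1)
     = 70 / 5
     = 14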